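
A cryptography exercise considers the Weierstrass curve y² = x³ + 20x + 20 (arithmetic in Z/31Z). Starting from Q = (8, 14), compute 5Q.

Repeated addition: build up to 5Q.
2Q: tangent at (8, 14): λ = (3·8² + 20)/(2·14) ≡ 26/28. 28⁻¹ ≡ 10 (mod 31), so λ ≡ 26·10 ≡ 12.
  x = λ² - 8 - 8 = 144 - 16 ≡ 4; y = λ·(8 - 4) - 14 ≡ 3. → (4, 3)
3Q: (4, 3) + (8, 14). λ = (14 - 3)/(8 - 4) ≡ 11/4 mod 31. 4⁻¹ ≡ 8 (mod 31), so λ ≡ 26.
  x = λ² - 4 - 8 = 676 - 12 ≡ 13; y = λ·(4 - 13) - 3 ≡ 11. → (13, 11)
4Q: (13, 11) + (8, 14). λ = (14 - 11)/(8 - 13) ≡ 3/26 mod 31. 26⁻¹ ≡ 6 (mod 31), so λ ≡ 18.
  x = λ² - 13 - 8 = 324 - 21 ≡ 24; y = λ·(13 - 24) - 11 ≡ 8. → (24, 8)
5Q: (24, 8) + (8, 14). λ = (14 - 8)/(8 - 24) ≡ 6/15 mod 31. 15⁻¹ ≡ 29 (mod 31), so λ ≡ 19.
  x = λ² - 24 - 8 = 361 - 32 ≡ 19; y = λ·(24 - 19) - 8 ≡ 25. → (19, 25)

(19, 25)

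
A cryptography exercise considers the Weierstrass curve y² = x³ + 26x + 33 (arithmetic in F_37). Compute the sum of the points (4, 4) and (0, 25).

(12, 1)

(4, 4) + (0, 25). λ = (25 - 4)/(0 - 4) ≡ 21/33 mod 37. 33⁻¹ ≡ 9 (mod 37) since 33·9 = 297 ≡ 1, so λ ≡ 4.
  x = λ² - 4 - 0 = 16 - 4 ≡ 12; y = λ·(4 - 12) - 4 ≡ 1. → (12, 1)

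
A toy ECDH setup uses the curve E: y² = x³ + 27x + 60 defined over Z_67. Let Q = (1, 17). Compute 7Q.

Repeated addition: build up to 7Q.
2Q: tangent at (1, 17): λ = (3·1² + 27)/(2·17) ≡ 30/34. 34⁻¹ ≡ 2 (mod 67), so λ ≡ 30·2 ≡ 60.
  x = λ² - 1 - 1 = 3600 - 2 ≡ 47; y = λ·(1 - 47) - 17 ≡ 37. → (47, 37)
3Q: (47, 37) + (1, 17). λ = (17 - 37)/(1 - 47) ≡ 47/21 mod 67. 21⁻¹ ≡ 16 (mod 67), so λ ≡ 15.
  x = λ² - 47 - 1 = 225 - 48 ≡ 43; y = λ·(47 - 43) - 37 ≡ 23. → (43, 23)
4Q: (43, 23) + (1, 17). λ = (17 - 23)/(1 - 43) ≡ 61/25 mod 67. 25⁻¹ ≡ 59 (mod 67) since 25·59 = 1475 ≡ 1, so λ ≡ 48.
  x = λ² - 43 - 1 = 2304 - 44 ≡ 49; y = λ·(43 - 49) - 23 ≡ 24. → (49, 24)
5Q: (49, 24) + (1, 17). λ = (17 - 24)/(1 - 49) ≡ 60/19 mod 67. 19⁻¹ ≡ 60 (mod 67) since 19·60 = 1140 ≡ 1, so λ ≡ 49.
  x = λ² - 49 - 1 = 2401 - 50 ≡ 6; y = λ·(49 - 6) - 24 ≡ 6. → (6, 6)
6Q: (6, 6) + (1, 17). λ = (17 - 6)/(1 - 6) ≡ 11/62 mod 67. 62⁻¹ ≡ 40 (mod 67) since 62·40 = 2480 ≡ 1, so λ ≡ 38.
  x = λ² - 6 - 1 = 1444 - 7 ≡ 30; y = λ·(6 - 30) - 6 ≡ 20. → (30, 20)
7Q: (30, 20) + (1, 17). λ = (17 - 20)/(1 - 30) ≡ 64/38 mod 67. 38⁻¹ ≡ 30 (mod 67), so λ ≡ 44.
  x = λ² - 30 - 1 = 1936 - 31 ≡ 29; y = λ·(30 - 29) - 20 ≡ 24. → (29, 24)

(29, 24)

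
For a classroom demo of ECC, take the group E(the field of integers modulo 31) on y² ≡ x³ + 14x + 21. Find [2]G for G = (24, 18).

(8, 26)

tangent at (24, 18): λ = (3·24² + 14)/(2·18) ≡ 6/5. 5⁻¹ ≡ 25 (mod 31), so λ ≡ 6·25 ≡ 26.
  x = λ² - 24 - 24 = 676 - 48 ≡ 8; y = λ·(24 - 8) - 18 ≡ 26. → (8, 26)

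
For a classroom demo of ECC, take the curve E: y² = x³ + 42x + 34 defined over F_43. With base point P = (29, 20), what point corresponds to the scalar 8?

(31, 34)

Double-and-add on 8 = (1000)₂. Start with P = (29, 20) for the leading 1-bit.
double: tangent at (29, 20): λ = (3·29² + 42)/(2·20) ≡ 28/40. 40⁻¹ ≡ 14 (mod 43), so λ ≡ 28·14 ≡ 5.
  x = λ² - 29 - 29 = 25 - 58 ≡ 10; y = λ·(29 - 10) - 20 ≡ 32. → (10, 32)
double: tangent at (10, 32): λ = (3·10² + 42)/(2·32) ≡ 41/21. 21⁻¹ ≡ 41 (mod 43) since 21·41 = 861 ≡ 1, so λ ≡ 41·41 ≡ 4.
  x = λ² - 10 - 10 = 16 - 20 ≡ 39; y = λ·(10 - 39) - 32 ≡ 24. → (39, 24)
double: tangent at (39, 24): λ = (3·39² + 42)/(2·24) ≡ 4/5. 5⁻¹ ≡ 26 (mod 43), so λ ≡ 4·26 ≡ 18.
  x = λ² - 39 - 39 = 324 - 78 ≡ 31; y = λ·(39 - 31) - 24 ≡ 34. → (31, 34)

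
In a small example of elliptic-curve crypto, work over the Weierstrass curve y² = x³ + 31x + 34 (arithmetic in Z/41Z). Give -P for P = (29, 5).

-(29, 5) = (29, -5 mod 41) = (29, 36).

(29, 36)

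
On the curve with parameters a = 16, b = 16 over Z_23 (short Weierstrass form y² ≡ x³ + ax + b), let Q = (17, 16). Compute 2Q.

tangent at (17, 16): λ = (3·17² + 16)/(2·16) ≡ 9/9. 9⁻¹ ≡ 18 (mod 23), so λ ≡ 9·18 ≡ 1.
  x = λ² - 17 - 17 = 1 - 34 ≡ 13; y = λ·(17 - 13) - 16 ≡ 11. → (13, 11)

(13, 11)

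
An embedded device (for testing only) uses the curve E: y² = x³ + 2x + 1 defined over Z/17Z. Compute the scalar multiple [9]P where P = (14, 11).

Repeated addition: build up to 9P.
2P: tangent at (14, 11): λ = (3·14² + 2)/(2·11) ≡ 12/5. 5⁻¹ ≡ 7 (mod 17), so λ ≡ 12·7 ≡ 16.
  x = λ² - 14 - 14 = 256 - 28 ≡ 7; y = λ·(14 - 7) - 11 ≡ 16. → (7, 16)
3P: (7, 16) + (14, 11). λ = (11 - 16)/(14 - 7) ≡ 12/7 mod 17. 7⁻¹ ≡ 5 (mod 17), so λ ≡ 9.
  x = λ² - 7 - 14 = 81 - 21 ≡ 9; y = λ·(7 - 9) - 16 ≡ 0. → (9, 0)
4P: (9, 0) + (14, 11). λ = (11 - 0)/(14 - 9) ≡ 11/5 mod 17. 5⁻¹ ≡ 7 (mod 17), so λ ≡ 9.
  x = λ² - 9 - 14 = 81 - 23 ≡ 7; y = λ·(9 - 7) - 0 ≡ 1. → (7, 1)
5P: (7, 1) + (14, 11). λ = (11 - 1)/(14 - 7) ≡ 10/7 mod 17. 7⁻¹ ≡ 5 (mod 17), so λ ≡ 16.
  x = λ² - 7 - 14 = 256 - 21 ≡ 14; y = λ·(7 - 14) - 1 ≡ 6. → (14, 6)
6P: (14, 6) + (14, 11): same x and y₁ ≡ -y₂, so the sum is 𝒪.
7P: 𝒪 + (14, 11) = (14, 11) (identity).
8P: tangent at (14, 11): λ = (3·14² + 2)/(2·11) ≡ 12/5. 5⁻¹ ≡ 7 (mod 17) since 5·7 = 35 ≡ 1, so λ ≡ 12·7 ≡ 16.
  x = λ² - 14 - 14 = 256 - 28 ≡ 7; y = λ·(14 - 7) - 11 ≡ 16. → (7, 16)
9P: (7, 16) + (14, 11). λ = (11 - 16)/(14 - 7) ≡ 12/7 mod 17. 7⁻¹ ≡ 5 (mod 17), so λ ≡ 9.
  x = λ² - 7 - 14 = 81 - 21 ≡ 9; y = λ·(7 - 9) - 16 ≡ 0. → (9, 0)

(9, 0)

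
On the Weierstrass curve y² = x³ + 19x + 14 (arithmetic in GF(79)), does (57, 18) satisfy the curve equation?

y² = 18² ≡ 8; x³ + 19x + 14 = 186290 ≡ 8 (mod 79). 8 = 8.

yes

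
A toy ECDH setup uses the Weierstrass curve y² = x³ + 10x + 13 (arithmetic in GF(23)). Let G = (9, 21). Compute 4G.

Repeated addition: build up to 4G.
2G: tangent at (9, 21): λ = (3·9² + 10)/(2·21) ≡ 0/19. 19⁻¹ ≡ 17 (mod 23) since 19·17 = 323 ≡ 1, so λ ≡ 0·17 ≡ 0.
  x = λ² - 9 - 9 = 0 - 18 ≡ 5; y = λ·(9 - 5) - 21 ≡ 2. → (5, 2)
3G: (5, 2) + (9, 21). λ = (21 - 2)/(9 - 5) ≡ 19/4 mod 23. 4⁻¹ ≡ 6 (mod 23), so λ ≡ 22.
  x = λ² - 5 - 9 = 484 - 14 ≡ 10; y = λ·(5 - 10) - 2 ≡ 3. → (10, 3)
4G: (10, 3) + (9, 21). λ = (21 - 3)/(9 - 10) ≡ 18/22 mod 23. 22⁻¹ ≡ 22 (mod 23) since 22·22 = 484 ≡ 1, so λ ≡ 5.
  x = λ² - 10 - 9 = 25 - 19 ≡ 6; y = λ·(10 - 6) - 3 ≡ 17. → (6, 17)

(6, 17)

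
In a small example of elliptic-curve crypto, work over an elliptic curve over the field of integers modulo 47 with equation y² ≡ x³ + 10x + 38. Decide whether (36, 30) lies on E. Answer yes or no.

yes

y² = 30² ≡ 7; x³ + 10x + 38 = 47054 ≡ 7 (mod 47). 7 = 7.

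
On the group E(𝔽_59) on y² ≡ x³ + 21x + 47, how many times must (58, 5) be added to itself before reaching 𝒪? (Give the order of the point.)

11

2P: tangent at (58, 5): λ = (3·58² + 21)/(2·5) ≡ 24/10. 10⁻¹ ≡ 6 (mod 59), so λ ≡ 24·6 ≡ 26.
  x = λ² - 58 - 58 = 676 - 116 ≡ 29; y = λ·(58 - 29) - 5 ≡ 41. → (29, 41)
3P: (29, 41) + (58, 5). λ = (5 - 41)/(58 - 29) ≡ 23/29 mod 59. 29⁻¹ ≡ 57 (mod 59), so λ ≡ 13.
  x = λ² - 29 - 58 = 169 - 87 ≡ 23; y = λ·(29 - 23) - 41 ≡ 37. → (23, 37)
4P: (23, 37) + (58, 5). λ = (5 - 37)/(58 - 23) ≡ 27/35 mod 59. 35⁻¹ ≡ 27 (mod 59), so λ ≡ 21.
  x = λ² - 23 - 58 = 441 - 81 ≡ 6; y = λ·(23 - 6) - 37 ≡ 25. → (6, 25)
5P: (6, 25) + (58, 5). λ = (5 - 25)/(58 - 6) ≡ 39/52 mod 59. 52⁻¹ ≡ 42 (mod 59) since 52·42 = 2184 ≡ 1, so λ ≡ 45.
  x = λ² - 6 - 58 = 2025 - 64 ≡ 14; y = λ·(6 - 14) - 25 ≡ 28. → (14, 28)
6P: (14, 28) + (58, 5). λ = (5 - 28)/(58 - 14) ≡ 36/44 mod 59. 44⁻¹ ≡ 55 (mod 59), so λ ≡ 33.
  x = λ² - 14 - 58 = 1089 - 72 ≡ 14; y = λ·(14 - 14) - 28 ≡ 31. → (14, 31)
7P: (14, 31) + (58, 5). λ = (5 - 31)/(58 - 14) ≡ 33/44 mod 59. 44⁻¹ ≡ 55 (mod 59), so λ ≡ 45.
  x = λ² - 14 - 58 = 2025 - 72 ≡ 6; y = λ·(14 - 6) - 31 ≡ 34. → (6, 34)
8P: (6, 34) + (58, 5). λ = (5 - 34)/(58 - 6) ≡ 30/52 mod 59. 52⁻¹ ≡ 42 (mod 59), so λ ≡ 21.
  x = λ² - 6 - 58 = 441 - 64 ≡ 23; y = λ·(6 - 23) - 34 ≡ 22. → (23, 22)
9P: (23, 22) + (58, 5). λ = (5 - 22)/(58 - 23) ≡ 42/35 mod 59. 35⁻¹ ≡ 27 (mod 59) since 35·27 = 945 ≡ 1, so λ ≡ 13.
  x = λ² - 23 - 58 = 169 - 81 ≡ 29; y = λ·(23 - 29) - 22 ≡ 18. → (29, 18)
10P: (29, 18) + (58, 5). λ = (5 - 18)/(58 - 29) ≡ 46/29 mod 59. 29⁻¹ ≡ 57 (mod 59), so λ ≡ 26.
  x = λ² - 29 - 58 = 676 - 87 ≡ 58; y = λ·(29 - 58) - 18 ≡ 54. → (58, 54)
11P: (58, 54) + (58, 5): same x and y₁ ≡ -y₂, so the sum is 𝒪.
11P = 𝒪, so the order is 11.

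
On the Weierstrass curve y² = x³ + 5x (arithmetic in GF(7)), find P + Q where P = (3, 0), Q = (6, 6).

(3, 0) + (6, 6). λ = (6 - 0)/(6 - 3) ≡ 6/3 mod 7. 3⁻¹ ≡ 5 (mod 7) since 3·5 = 15 ≡ 1, so λ ≡ 2.
  x = λ² - 3 - 6 = 4 - 9 ≡ 2; y = λ·(3 - 2) - 0 ≡ 2. → (2, 2)

(2, 2)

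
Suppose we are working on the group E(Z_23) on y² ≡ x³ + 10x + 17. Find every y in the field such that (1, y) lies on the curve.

none

x³ + 10x + 17 = 28 ≡ 5 (mod 23).
5 is a non-residue mod 23; no y exists.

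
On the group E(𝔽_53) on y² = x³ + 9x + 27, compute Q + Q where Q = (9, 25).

(42, 44)

tangent at (9, 25): λ = (3·9² + 9)/(2·25) ≡ 40/50. 50⁻¹ ≡ 35 (mod 53) since 50·35 = 1750 ≡ 1, so λ ≡ 40·35 ≡ 22.
  x = λ² - 9 - 9 = 484 - 18 ≡ 42; y = λ·(9 - 42) - 25 ≡ 44. → (42, 44)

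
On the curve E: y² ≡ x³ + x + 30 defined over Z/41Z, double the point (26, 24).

tangent at (26, 24): λ = (3·26² + 1)/(2·24) ≡ 20/7. 7⁻¹ ≡ 6 (mod 41), so λ ≡ 20·6 ≡ 38.
  x = λ² - 26 - 26 = 1444 - 52 ≡ 39; y = λ·(26 - 39) - 24 ≡ 15. → (39, 15)

(39, 15)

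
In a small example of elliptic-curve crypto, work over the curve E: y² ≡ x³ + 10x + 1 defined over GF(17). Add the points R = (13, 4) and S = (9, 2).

(8, 7)

(13, 4) + (9, 2). λ = (2 - 4)/(9 - 13) ≡ 15/13 mod 17. 13⁻¹ ≡ 4 (mod 17), so λ ≡ 9.
  x = λ² - 13 - 9 = 81 - 22 ≡ 8; y = λ·(13 - 8) - 4 ≡ 7. → (8, 7)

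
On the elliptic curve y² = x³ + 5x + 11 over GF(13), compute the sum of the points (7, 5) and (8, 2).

(7, 8)

(7, 5) + (8, 2). λ = (2 - 5)/(8 - 7) ≡ 10/1 mod 13. 1⁻¹ ≡ 1 (mod 13), so λ ≡ 10.
  x = λ² - 7 - 8 = 100 - 15 ≡ 7; y = λ·(7 - 7) - 5 ≡ 8. → (7, 8)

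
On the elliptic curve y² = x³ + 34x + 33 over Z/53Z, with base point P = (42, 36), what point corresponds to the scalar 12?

(37, 51)

Repeated addition: build up to 12P.
2P: tangent at (42, 36): λ = (3·42² + 34)/(2·36) ≡ 26/19. 19⁻¹ ≡ 14 (mod 53), so λ ≡ 26·14 ≡ 46.
  x = λ² - 42 - 42 = 2116 - 84 ≡ 18; y = λ·(42 - 18) - 36 ≡ 8. → (18, 8)
3P: (18, 8) + (42, 36). λ = (36 - 8)/(42 - 18) ≡ 28/24 mod 53. 24⁻¹ ≡ 42 (mod 53), so λ ≡ 10.
  x = λ² - 18 - 42 = 100 - 60 ≡ 40; y = λ·(18 - 40) - 8 ≡ 37. → (40, 37)
4P: (40, 37) + (42, 36). λ = (36 - 37)/(42 - 40) ≡ 52/2 mod 53. 2⁻¹ ≡ 27 (mod 53) since 2·27 = 54 ≡ 1, so λ ≡ 26.
  x = λ² - 40 - 42 = 676 - 82 ≡ 11; y = λ·(40 - 11) - 37 ≡ 28. → (11, 28)
5P: (11, 28) + (42, 36). λ = (36 - 28)/(42 - 11) ≡ 8/31 mod 53. 31⁻¹ ≡ 12 (mod 53) since 31·12 = 372 ≡ 1, so λ ≡ 43.
  x = λ² - 11 - 42 = 1849 - 53 ≡ 47; y = λ·(11 - 47) - 28 ≡ 14. → (47, 14)
6P: (47, 14) + (42, 36). λ = (36 - 14)/(42 - 47) ≡ 22/48 mod 53. 48⁻¹ ≡ 21 (mod 53) since 48·21 = 1008 ≡ 1, so λ ≡ 38.
  x = λ² - 47 - 42 = 1444 - 89 ≡ 30; y = λ·(47 - 30) - 14 ≡ 49. → (30, 49)
7P: (30, 49) + (42, 36). λ = (36 - 49)/(42 - 30) ≡ 40/12 mod 53. 12⁻¹ ≡ 31 (mod 53), so λ ≡ 21.
  x = λ² - 30 - 42 = 441 - 72 ≡ 51; y = λ·(30 - 51) - 49 ≡ 40. → (51, 40)
8P: (51, 40) + (42, 36). λ = (36 - 40)/(42 - 51) ≡ 49/44 mod 53. 44⁻¹ ≡ 47 (mod 53), so λ ≡ 24.
  x = λ² - 51 - 42 = 576 - 93 ≡ 6; y = λ·(51 - 6) - 40 ≡ 33. → (6, 33)
9P: (6, 33) + (42, 36). λ = (36 - 33)/(42 - 6) ≡ 3/36 mod 53. 36⁻¹ ≡ 28 (mod 53), so λ ≡ 31.
  x = λ² - 6 - 42 = 961 - 48 ≡ 12; y = λ·(6 - 12) - 33 ≡ 46. → (12, 46)
10P: (12, 46) + (42, 36). λ = (36 - 46)/(42 - 12) ≡ 43/30 mod 53. 30⁻¹ ≡ 23 (mod 53) since 30·23 = 690 ≡ 1, so λ ≡ 35.
  x = λ² - 12 - 42 = 1225 - 54 ≡ 5; y = λ·(12 - 5) - 46 ≡ 40. → (5, 40)
11P: (5, 40) + (42, 36). λ = (36 - 40)/(42 - 5) ≡ 49/37 mod 53. 37⁻¹ ≡ 43 (mod 53), so λ ≡ 40.
  x = λ² - 5 - 42 = 1600 - 47 ≡ 16; y = λ·(5 - 16) - 40 ≡ 50. → (16, 50)
12P: (16, 50) + (42, 36). λ = (36 - 50)/(42 - 16) ≡ 39/26 mod 53. 26⁻¹ ≡ 51 (mod 53) since 26·51 = 1326 ≡ 1, so λ ≡ 28.
  x = λ² - 16 - 42 = 784 - 58 ≡ 37; y = λ·(16 - 37) - 50 ≡ 51. → (37, 51)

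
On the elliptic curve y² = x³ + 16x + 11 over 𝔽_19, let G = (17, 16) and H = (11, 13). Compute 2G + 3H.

First 2G:
Repeated addition: build up to 2G.
2G: tangent at (17, 16): λ = (3·17² + 16)/(2·16) ≡ 9/13. 13⁻¹ ≡ 3 (mod 19) since 13·3 = 39 ≡ 1, so λ ≡ 9·3 ≡ 8.
  x = λ² - 17 - 17 = 64 - 34 ≡ 11; y = λ·(17 - 11) - 16 ≡ 13. → (11, 13)
2G = (11, 13).
Next 3H:
Repeated addition: build up to 3H.
2H: tangent at (11, 13): λ = (3·11² + 16)/(2·13) ≡ 18/7. 7⁻¹ ≡ 11 (mod 19), so λ ≡ 18·11 ≡ 8.
  x = λ² - 11 - 11 = 64 - 22 ≡ 4; y = λ·(11 - 4) - 13 ≡ 5. → (4, 5)
3H: (4, 5) + (11, 13). λ = (13 - 5)/(11 - 4) ≡ 8/7 mod 19. 7⁻¹ ≡ 11 (mod 19) since 7·11 = 77 ≡ 1, so λ ≡ 12.
  x = λ² - 4 - 11 = 144 - 15 ≡ 15; y = λ·(4 - 15) - 5 ≡ 15. → (15, 15)
3H = (15, 15).
Finally 2G + 3H:
(11, 13) + (15, 15). λ = (15 - 13)/(15 - 11) ≡ 2/4 mod 19. 4⁻¹ ≡ 5 (mod 19), so λ ≡ 10.
  x = λ² - 11 - 15 = 100 - 26 ≡ 17; y = λ·(11 - 17) - 13 ≡ 3. → (17, 3)

(17, 3)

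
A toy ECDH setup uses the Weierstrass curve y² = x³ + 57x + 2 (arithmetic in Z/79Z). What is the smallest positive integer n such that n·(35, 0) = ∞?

2P: (35, 0) + (35, 0): same x and y₁ ≡ -y₂, so the sum is ∞.
2P = ∞, so the order is 2.

2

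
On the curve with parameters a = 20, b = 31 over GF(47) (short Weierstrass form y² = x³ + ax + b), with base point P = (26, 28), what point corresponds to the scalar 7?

(4, 38)

Double-and-add on 7 = (111)₂. Start with P = (26, 28) for the leading 1-bit.
double: tangent at (26, 28): λ = (3·26² + 20)/(2·28) ≡ 27/9. 9⁻¹ ≡ 21 (mod 47), so λ ≡ 27·21 ≡ 3.
  x = λ² - 26 - 26 = 9 - 52 ≡ 4; y = λ·(26 - 4) - 28 ≡ 38. → (4, 38)
add P: (4, 38) + (26, 28). λ = (28 - 38)/(26 - 4) ≡ 37/22 mod 47. 22⁻¹ ≡ 15 (mod 47) since 22·15 = 330 ≡ 1, so λ ≡ 38.
  x = λ² - 4 - 26 = 1444 - 30 ≡ 4; y = λ·(4 - 4) - 38 ≡ 9. → (4, 9)
double: tangent at (4, 9): λ = (3·4² + 20)/(2·9) ≡ 21/18. 18⁻¹ ≡ 34 (mod 47) since 18·34 = 612 ≡ 1, so λ ≡ 21·34 ≡ 9.
  x = λ² - 4 - 4 = 81 - 8 ≡ 26; y = λ·(4 - 26) - 9 ≡ 28. → (26, 28)
add P: tangent at (26, 28): λ = (3·26² + 20)/(2·28) ≡ 27/9. 9⁻¹ ≡ 21 (mod 47), so λ ≡ 27·21 ≡ 3.
  x = λ² - 26 - 26 = 9 - 52 ≡ 4; y = λ·(26 - 4) - 28 ≡ 38. → (4, 38)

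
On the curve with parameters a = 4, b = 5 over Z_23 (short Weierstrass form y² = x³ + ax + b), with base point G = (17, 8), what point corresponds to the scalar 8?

(15, 17)

Double-and-add on 8 = (1000)₂. Start with G = (17, 8) for the leading 1-bit.
double: tangent at (17, 8): λ = (3·17² + 4)/(2·8) ≡ 20/16. 16⁻¹ ≡ 13 (mod 23) since 16·13 = 208 ≡ 1, so λ ≡ 20·13 ≡ 7.
  x = λ² - 17 - 17 = 49 - 34 ≡ 15; y = λ·(17 - 15) - 8 ≡ 6. → (15, 6)
double: tangent at (15, 6): λ = (3·15² + 4)/(2·6) ≡ 12/12. 12⁻¹ ≡ 2 (mod 23), so λ ≡ 12·2 ≡ 1.
  x = λ² - 15 - 15 = 1 - 30 ≡ 17; y = λ·(15 - 17) - 6 ≡ 15. → (17, 15)
double: tangent at (17, 15): λ = (3·17² + 4)/(2·15) ≡ 20/7. 7⁻¹ ≡ 10 (mod 23), so λ ≡ 20·10 ≡ 16.
  x = λ² - 17 - 17 = 256 - 34 ≡ 15; y = λ·(17 - 15) - 15 ≡ 17. → (15, 17)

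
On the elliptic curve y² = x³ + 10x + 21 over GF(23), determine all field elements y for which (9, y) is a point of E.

x³ + 10x + 21 = 840 ≡ 12 (mod 23).
Square roots of 12 mod 23: 9 and 14 (since 9² = 81 ≡ 12).

9, 14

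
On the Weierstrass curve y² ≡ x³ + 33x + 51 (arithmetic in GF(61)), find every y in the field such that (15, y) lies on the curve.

none

x³ + 33x + 51 = 3921 ≡ 17 (mod 61).
17 is a non-residue mod 61; no y exists.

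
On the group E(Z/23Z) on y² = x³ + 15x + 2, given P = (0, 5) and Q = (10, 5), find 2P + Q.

First 2P:
Repeated addition: build up to 2P.
2P: tangent at (0, 5): λ = (3·0² + 15)/(2·5) ≡ 15/10. 10⁻¹ ≡ 7 (mod 23), so λ ≡ 15·7 ≡ 13.
  x = λ² - 0 - 0 = 169 - 0 ≡ 8; y = λ·(0 - 8) - 5 ≡ 6. → (8, 6)
2P = (8, 6).
Finally 2P + Q:
(8, 6) + (10, 5). λ = (5 - 6)/(10 - 8) ≡ 22/2 mod 23. 2⁻¹ ≡ 12 (mod 23), so λ ≡ 11.
  x = λ² - 8 - 10 = 121 - 18 ≡ 11; y = λ·(8 - 11) - 6 ≡ 7. → (11, 7)

(11, 7)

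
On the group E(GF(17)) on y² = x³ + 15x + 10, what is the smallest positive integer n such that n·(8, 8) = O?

11

2P: tangent at (8, 8): λ = (3·8² + 15)/(2·8) ≡ 3/16. 16⁻¹ ≡ 16 (mod 17), so λ ≡ 3·16 ≡ 14.
  x = λ² - 8 - 8 = 196 - 16 ≡ 10; y = λ·(8 - 10) - 8 ≡ 15. → (10, 15)
3P: (10, 15) + (8, 8). λ = (8 - 15)/(8 - 10) ≡ 10/15 mod 17. 15⁻¹ ≡ 8 (mod 17), so λ ≡ 12.
  x = λ² - 10 - 8 = 144 - 18 ≡ 7; y = λ·(10 - 7) - 15 ≡ 4. → (7, 4)
4P: (7, 4) + (8, 8). λ = (8 - 4)/(8 - 7) ≡ 4/1 mod 17. 1⁻¹ ≡ 1 (mod 17) since 1·1 = 1 ≡ 1, so λ ≡ 4.
  x = λ² - 7 - 8 = 16 - 15 ≡ 1; y = λ·(7 - 1) - 4 ≡ 3. → (1, 3)
5P: (1, 3) + (8, 8). λ = (8 - 3)/(8 - 1) ≡ 5/7 mod 17. 7⁻¹ ≡ 5 (mod 17) since 7·5 = 35 ≡ 1, so λ ≡ 8.
  x = λ² - 1 - 8 = 64 - 9 ≡ 4; y = λ·(1 - 4) - 3 ≡ 7. → (4, 7)
6P: (4, 7) + (8, 8). λ = (8 - 7)/(8 - 4) ≡ 1/4 mod 17. 4⁻¹ ≡ 13 (mod 17), so λ ≡ 13.
  x = λ² - 4 - 8 = 169 - 12 ≡ 4; y = λ·(4 - 4) - 7 ≡ 10. → (4, 10)
7P: (4, 10) + (8, 8). λ = (8 - 10)/(8 - 4) ≡ 15/4 mod 17. 4⁻¹ ≡ 13 (mod 17) since 4·13 = 52 ≡ 1, so λ ≡ 8.
  x = λ² - 4 - 8 = 64 - 12 ≡ 1; y = λ·(4 - 1) - 10 ≡ 14. → (1, 14)
8P: (1, 14) + (8, 8). λ = (8 - 14)/(8 - 1) ≡ 11/7 mod 17. 7⁻¹ ≡ 5 (mod 17), so λ ≡ 4.
  x = λ² - 1 - 8 = 16 - 9 ≡ 7; y = λ·(1 - 7) - 14 ≡ 13. → (7, 13)
9P: (7, 13) + (8, 8). λ = (8 - 13)/(8 - 7) ≡ 12/1 mod 17. 1⁻¹ ≡ 1 (mod 17) since 1·1 = 1 ≡ 1, so λ ≡ 12.
  x = λ² - 7 - 8 = 144 - 15 ≡ 10; y = λ·(7 - 10) - 13 ≡ 2. → (10, 2)
10P: (10, 2) + (8, 8). λ = (8 - 2)/(8 - 10) ≡ 6/15 mod 17. 15⁻¹ ≡ 8 (mod 17), so λ ≡ 14.
  x = λ² - 10 - 8 = 196 - 18 ≡ 8; y = λ·(10 - 8) - 2 ≡ 9. → (8, 9)
11P: (8, 9) + (8, 8): same x and y₁ ≡ -y₂, so the sum is O.
11P = O, so the order is 11.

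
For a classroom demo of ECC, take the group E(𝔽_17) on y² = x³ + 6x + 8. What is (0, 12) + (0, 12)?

tangent at (0, 12): λ = (3·0² + 6)/(2·12) ≡ 6/7. 7⁻¹ ≡ 5 (mod 17), so λ ≡ 6·5 ≡ 13.
  x = λ² - 0 - 0 = 169 - 0 ≡ 16; y = λ·(0 - 16) - 12 ≡ 1. → (16, 1)

(16, 1)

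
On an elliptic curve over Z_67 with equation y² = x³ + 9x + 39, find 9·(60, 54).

Write P = (60, 54).
Repeated addition: build up to 9P.
2P: tangent at (60, 54): λ = (3·60² + 9)/(2·54) ≡ 22/41. 41⁻¹ ≡ 18 (mod 67) since 41·18 = 738 ≡ 1, so λ ≡ 22·18 ≡ 61.
  x = λ² - 60 - 60 = 3721 - 120 ≡ 50; y = λ·(60 - 50) - 54 ≡ 20. → (50, 20)
3P: (50, 20) + (60, 54). λ = (54 - 20)/(60 - 50) ≡ 34/10 mod 67. 10⁻¹ ≡ 47 (mod 67) since 10·47 = 470 ≡ 1, so λ ≡ 57.
  x = λ² - 50 - 60 = 3249 - 110 ≡ 57; y = λ·(50 - 57) - 20 ≡ 50. → (57, 50)
4P: (57, 50) + (60, 54). λ = (54 - 50)/(60 - 57) ≡ 4/3 mod 67. 3⁻¹ ≡ 45 (mod 67) since 3·45 = 135 ≡ 1, so λ ≡ 46.
  x = λ² - 57 - 60 = 2116 - 117 ≡ 56; y = λ·(57 - 56) - 50 ≡ 63. → (56, 63)
5P: (56, 63) + (60, 54). λ = (54 - 63)/(60 - 56) ≡ 58/4 mod 67. 4⁻¹ ≡ 17 (mod 67) since 4·17 = 68 ≡ 1, so λ ≡ 48.
  x = λ² - 56 - 60 = 2304 - 116 ≡ 44; y = λ·(56 - 44) - 63 ≡ 44. → (44, 44)
6P: (44, 44) + (60, 54). λ = (54 - 44)/(60 - 44) ≡ 10/16 mod 67. 16⁻¹ ≡ 21 (mod 67) since 16·21 = 336 ≡ 1, so λ ≡ 9.
  x = λ² - 44 - 60 = 81 - 104 ≡ 44; y = λ·(44 - 44) - 44 ≡ 23. → (44, 23)
7P: (44, 23) + (60, 54). λ = (54 - 23)/(60 - 44) ≡ 31/16 mod 67. 16⁻¹ ≡ 21 (mod 67) since 16·21 = 336 ≡ 1, so λ ≡ 48.
  x = λ² - 44 - 60 = 2304 - 104 ≡ 56; y = λ·(44 - 56) - 23 ≡ 4. → (56, 4)
8P: (56, 4) + (60, 54). λ = (54 - 4)/(60 - 56) ≡ 50/4 mod 67. 4⁻¹ ≡ 17 (mod 67), so λ ≡ 46.
  x = λ² - 56 - 60 = 2116 - 116 ≡ 57; y = λ·(56 - 57) - 4 ≡ 17. → (57, 17)
9P: (57, 17) + (60, 54). λ = (54 - 17)/(60 - 57) ≡ 37/3 mod 67. 3⁻¹ ≡ 45 (mod 67), so λ ≡ 57.
  x = λ² - 57 - 60 = 3249 - 117 ≡ 50; y = λ·(57 - 50) - 17 ≡ 47. → (50, 47)

(50, 47)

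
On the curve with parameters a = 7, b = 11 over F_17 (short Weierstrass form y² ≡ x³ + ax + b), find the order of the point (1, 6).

2P: tangent at (1, 6): λ = (3·1² + 7)/(2·6) ≡ 10/12. 12⁻¹ ≡ 10 (mod 17) since 12·10 = 120 ≡ 1, so λ ≡ 10·10 ≡ 15.
  x = λ² - 1 - 1 = 225 - 2 ≡ 2; y = λ·(1 - 2) - 6 ≡ 13. → (2, 13)
3P: (2, 13) + (1, 6). λ = (6 - 13)/(1 - 2) ≡ 10/16 mod 17. 16⁻¹ ≡ 16 (mod 17), so λ ≡ 7.
  x = λ² - 2 - 1 = 49 - 3 ≡ 12; y = λ·(2 - 12) - 13 ≡ 2. → (12, 2)
4P: (12, 2) + (1, 6). λ = (6 - 2)/(1 - 12) ≡ 4/6 mod 17. 6⁻¹ ≡ 3 (mod 17), so λ ≡ 12.
  x = λ² - 12 - 1 = 144 - 13 ≡ 12; y = λ·(12 - 12) - 2 ≡ 15. → (12, 15)
5P: (12, 15) + (1, 6). λ = (6 - 15)/(1 - 12) ≡ 8/6 mod 17. 6⁻¹ ≡ 3 (mod 17), so λ ≡ 7.
  x = λ² - 12 - 1 = 49 - 13 ≡ 2; y = λ·(12 - 2) - 15 ≡ 4. → (2, 4)
6P: (2, 4) + (1, 6). λ = (6 - 4)/(1 - 2) ≡ 2/16 mod 17. 16⁻¹ ≡ 16 (mod 17), so λ ≡ 15.
  x = λ² - 2 - 1 = 225 - 3 ≡ 1; y = λ·(2 - 1) - 4 ≡ 11. → (1, 11)
7P: (1, 11) + (1, 6): same x and y₁ ≡ -y₂, so the sum is ∞.
7P = ∞, so the order is 7.

7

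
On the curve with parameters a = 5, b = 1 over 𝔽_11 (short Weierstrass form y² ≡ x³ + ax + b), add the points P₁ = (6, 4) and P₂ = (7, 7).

(6, 4) + (7, 7). λ = (7 - 4)/(7 - 6) ≡ 3/1 mod 11. 1⁻¹ ≡ 1 (mod 11), so λ ≡ 3.
  x = λ² - 6 - 7 = 9 - 13 ≡ 7; y = λ·(6 - 7) - 4 ≡ 4. → (7, 4)

(7, 4)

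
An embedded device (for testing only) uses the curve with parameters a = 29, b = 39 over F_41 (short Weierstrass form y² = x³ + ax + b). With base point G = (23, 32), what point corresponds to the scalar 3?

Repeated addition: build up to 3G.
2G: tangent at (23, 32): λ = (3·23² + 29)/(2·32) ≡ 17/23. 23⁻¹ ≡ 25 (mod 41) since 23·25 = 575 ≡ 1, so λ ≡ 17·25 ≡ 15.
  x = λ² - 23 - 23 = 225 - 46 ≡ 15; y = λ·(23 - 15) - 32 ≡ 6. → (15, 6)
3G: (15, 6) + (23, 32). λ = (32 - 6)/(23 - 15) ≡ 26/8 mod 41. 8⁻¹ ≡ 36 (mod 41) since 8·36 = 288 ≡ 1, so λ ≡ 34.
  x = λ² - 15 - 23 = 1156 - 38 ≡ 11; y = λ·(15 - 11) - 6 ≡ 7. → (11, 7)

(11, 7)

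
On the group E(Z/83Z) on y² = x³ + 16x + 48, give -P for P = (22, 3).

-(22, 3) = (22, -3 mod 83) = (22, 80).

(22, 80)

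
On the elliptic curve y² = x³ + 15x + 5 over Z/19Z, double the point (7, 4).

tangent at (7, 4): λ = (3·7² + 15)/(2·4) ≡ 10/8. 8⁻¹ ≡ 12 (mod 19), so λ ≡ 10·12 ≡ 6.
  x = λ² - 7 - 7 = 36 - 14 ≡ 3; y = λ·(7 - 3) - 4 ≡ 1. → (3, 1)

(3, 1)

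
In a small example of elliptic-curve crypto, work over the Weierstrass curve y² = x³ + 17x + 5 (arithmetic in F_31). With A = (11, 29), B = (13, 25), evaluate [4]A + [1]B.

First 4A:
Double-and-add on 4 = (100)₂. Start with A = (11, 29) for the leading 1-bit.
double: tangent at (11, 29): λ = (3·11² + 17)/(2·29) ≡ 8/27. 27⁻¹ ≡ 23 (mod 31), so λ ≡ 8·23 ≡ 29.
  x = λ² - 11 - 11 = 841 - 22 ≡ 13; y = λ·(11 - 13) - 29 ≡ 6. → (13, 6)
double: tangent at (13, 6): λ = (3·13² + 17)/(2·6) ≡ 28/12. 12⁻¹ ≡ 13 (mod 31), so λ ≡ 28·13 ≡ 23.
  x = λ² - 13 - 13 = 529 - 26 ≡ 7; y = λ·(13 - 7) - 6 ≡ 8. → (7, 8)
4A = (7, 8).
Finally 4A + B:
(7, 8) + (13, 25). λ = (25 - 8)/(13 - 7) ≡ 17/6 mod 31. 6⁻¹ ≡ 26 (mod 31), so λ ≡ 8.
  x = λ² - 7 - 13 = 64 - 20 ≡ 13; y = λ·(7 - 13) - 8 ≡ 6. → (13, 6)

(13, 6)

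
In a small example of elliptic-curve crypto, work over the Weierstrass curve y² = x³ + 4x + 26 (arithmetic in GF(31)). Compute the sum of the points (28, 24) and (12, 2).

(28, 24) + (12, 2). λ = (2 - 24)/(12 - 28) ≡ 9/15 mod 31. 15⁻¹ ≡ 29 (mod 31), so λ ≡ 13.
  x = λ² - 28 - 12 = 169 - 40 ≡ 5; y = λ·(28 - 5) - 24 ≡ 27. → (5, 27)

(5, 27)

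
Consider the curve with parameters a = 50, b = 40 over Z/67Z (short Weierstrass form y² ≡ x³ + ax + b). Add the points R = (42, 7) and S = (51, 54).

(42, 7) + (51, 54). λ = (54 - 7)/(51 - 42) ≡ 47/9 mod 67. 9⁻¹ ≡ 15 (mod 67) since 9·15 = 135 ≡ 1, so λ ≡ 35.
  x = λ² - 42 - 51 = 1225 - 93 ≡ 60; y = λ·(42 - 60) - 7 ≡ 33. → (60, 33)

(60, 33)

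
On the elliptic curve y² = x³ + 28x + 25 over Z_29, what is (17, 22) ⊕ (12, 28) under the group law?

(17, 22) + (12, 28). λ = (28 - 22)/(12 - 17) ≡ 6/24 mod 29. 24⁻¹ ≡ 23 (mod 29) since 24·23 = 552 ≡ 1, so λ ≡ 22.
  x = λ² - 17 - 12 = 484 - 29 ≡ 20; y = λ·(17 - 20) - 22 ≡ 28. → (20, 28)

(20, 28)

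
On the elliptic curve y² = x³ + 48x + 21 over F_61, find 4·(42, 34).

Write Q = (42, 34).
Double-and-add on 4 = (100)₂. Start with Q = (42, 34) for the leading 1-bit.
double: tangent at (42, 34): λ = (3·42² + 48)/(2·34) ≡ 33/7. 7⁻¹ ≡ 35 (mod 61) since 7·35 = 245 ≡ 1, so λ ≡ 33·35 ≡ 57.
  x = λ² - 42 - 42 = 3249 - 84 ≡ 54; y = λ·(42 - 54) - 34 ≡ 14. → (54, 14)
double: tangent at (54, 14): λ = (3·54² + 48)/(2·14) ≡ 12/28. 28⁻¹ ≡ 24 (mod 61) since 28·24 = 672 ≡ 1, so λ ≡ 12·24 ≡ 44.
  x = λ² - 54 - 54 = 1936 - 108 ≡ 59; y = λ·(54 - 59) - 14 ≡ 10. → (59, 10)

(59, 10)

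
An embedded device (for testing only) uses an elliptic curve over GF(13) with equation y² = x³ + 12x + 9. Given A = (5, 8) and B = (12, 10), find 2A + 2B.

First 2A:
Repeated addition: build up to 2A.
2A: tangent at (5, 8): λ = (3·5² + 12)/(2·8) ≡ 9/3. 3⁻¹ ≡ 9 (mod 13) since 3·9 = 27 ≡ 1, so λ ≡ 9·9 ≡ 3.
  x = λ² - 5 - 5 = 9 - 10 ≡ 12; y = λ·(5 - 12) - 8 ≡ 10. → (12, 10)
2A = (12, 10).
Next 2B:
Repeated addition: build up to 2B.
2B: tangent at (12, 10): λ = (3·12² + 12)/(2·10) ≡ 2/7. 7⁻¹ ≡ 2 (mod 13), so λ ≡ 2·2 ≡ 4.
  x = λ² - 12 - 12 = 16 - 24 ≡ 5; y = λ·(12 - 5) - 10 ≡ 5. → (5, 5)
2B = (5, 5).
Finally 2A + 2B:
(12, 10) + (5, 5). λ = (5 - 10)/(5 - 12) ≡ 8/6 mod 13. 6⁻¹ ≡ 11 (mod 13) since 6·11 = 66 ≡ 1, so λ ≡ 10.
  x = λ² - 12 - 5 = 100 - 17 ≡ 5; y = λ·(12 - 5) - 10 ≡ 8. → (5, 8)

(5, 8)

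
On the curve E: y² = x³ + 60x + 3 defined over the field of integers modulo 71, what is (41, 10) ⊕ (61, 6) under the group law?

(41, 10) + (61, 6). λ = (6 - 10)/(61 - 41) ≡ 67/20 mod 71. 20⁻¹ ≡ 32 (mod 71) since 20·32 = 640 ≡ 1, so λ ≡ 14.
  x = λ² - 41 - 61 = 196 - 102 ≡ 23; y = λ·(41 - 23) - 10 ≡ 29. → (23, 29)

(23, 29)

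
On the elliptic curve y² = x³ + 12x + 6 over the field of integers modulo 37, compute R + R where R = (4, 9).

tangent at (4, 9): λ = (3·4² + 12)/(2·9) ≡ 23/18. 18⁻¹ ≡ 35 (mod 37), so λ ≡ 23·35 ≡ 28.
  x = λ² - 4 - 4 = 784 - 8 ≡ 36; y = λ·(4 - 36) - 9 ≡ 20. → (36, 20)

(36, 20)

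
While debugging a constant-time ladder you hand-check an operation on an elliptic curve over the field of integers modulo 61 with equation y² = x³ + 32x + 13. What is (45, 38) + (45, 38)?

(23, 17)

tangent at (45, 38): λ = (3·45² + 32)/(2·38) ≡ 7/15. 15⁻¹ ≡ 57 (mod 61), so λ ≡ 7·57 ≡ 33.
  x = λ² - 45 - 45 = 1089 - 90 ≡ 23; y = λ·(45 - 23) - 38 ≡ 17. → (23, 17)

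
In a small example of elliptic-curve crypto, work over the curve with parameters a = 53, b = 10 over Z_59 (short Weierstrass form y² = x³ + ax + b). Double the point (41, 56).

(56, 58)

tangent at (41, 56): λ = (3·41² + 53)/(2·56) ≡ 22/53. 53⁻¹ ≡ 49 (mod 59) since 53·49 = 2597 ≡ 1, so λ ≡ 22·49 ≡ 16.
  x = λ² - 41 - 41 = 256 - 82 ≡ 56; y = λ·(41 - 56) - 56 ≡ 58. → (56, 58)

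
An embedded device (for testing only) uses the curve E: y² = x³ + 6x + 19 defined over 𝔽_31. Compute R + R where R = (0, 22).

tangent at (0, 22): λ = (3·0² + 6)/(2·22) ≡ 6/13. 13⁻¹ ≡ 12 (mod 31), so λ ≡ 6·12 ≡ 10.
  x = λ² - 0 - 0 = 100 - 0 ≡ 7; y = λ·(0 - 7) - 22 ≡ 1. → (7, 1)

(7, 1)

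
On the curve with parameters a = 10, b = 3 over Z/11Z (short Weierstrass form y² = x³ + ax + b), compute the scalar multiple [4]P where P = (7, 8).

Repeated addition: build up to 4P.
2P: tangent at (7, 8): λ = (3·7² + 10)/(2·8) ≡ 3/5. 5⁻¹ ≡ 9 (mod 11), so λ ≡ 3·9 ≡ 5.
  x = λ² - 7 - 7 = 25 - 14 ≡ 0; y = λ·(7 - 0) - 8 ≡ 5. → (0, 5)
3P: (0, 5) + (7, 8). λ = (8 - 5)/(7 - 0) ≡ 3/7 mod 11. 7⁻¹ ≡ 8 (mod 11), so λ ≡ 2.
  x = λ² - 0 - 7 = 4 - 7 ≡ 8; y = λ·(0 - 8) - 5 ≡ 1. → (8, 1)
4P: (8, 1) + (7, 8). λ = (8 - 1)/(7 - 8) ≡ 7/10 mod 11. 10⁻¹ ≡ 10 (mod 11) since 10·10 = 100 ≡ 1, so λ ≡ 4.
  x = λ² - 8 - 7 = 16 - 15 ≡ 1; y = λ·(8 - 1) - 1 ≡ 5. → (1, 5)

(1, 5)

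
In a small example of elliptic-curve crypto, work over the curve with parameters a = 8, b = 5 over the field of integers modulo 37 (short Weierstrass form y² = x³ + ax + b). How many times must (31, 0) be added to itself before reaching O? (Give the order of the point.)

2

2P: (31, 0) + (31, 0): same x and y₁ ≡ -y₂, so the sum is O.
2P = O, so the order is 2.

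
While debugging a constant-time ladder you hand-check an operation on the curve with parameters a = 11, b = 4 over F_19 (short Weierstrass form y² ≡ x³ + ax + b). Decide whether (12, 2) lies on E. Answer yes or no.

no

y² = 2² ≡ 4; x³ + 11x + 4 = 1864 ≡ 2 (mod 19). 4 ≠ 2.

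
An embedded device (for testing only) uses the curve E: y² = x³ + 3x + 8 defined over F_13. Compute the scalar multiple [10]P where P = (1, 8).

(1, 8)

Repeated addition: build up to 10P.
2P: tangent at (1, 8): λ = (3·1² + 3)/(2·8) ≡ 6/3. 3⁻¹ ≡ 9 (mod 13), so λ ≡ 6·9 ≡ 2.
  x = λ² - 1 - 1 = 4 - 2 ≡ 2; y = λ·(1 - 2) - 8 ≡ 3. → (2, 3)
3P: (2, 3) + (1, 8). λ = (8 - 3)/(1 - 2) ≡ 5/12 mod 13. 12⁻¹ ≡ 12 (mod 13), so λ ≡ 8.
  x = λ² - 2 - 1 = 64 - 3 ≡ 9; y = λ·(2 - 9) - 3 ≡ 6. → (9, 6)
4P: (9, 6) + (1, 8). λ = (8 - 6)/(1 - 9) ≡ 2/5 mod 13. 5⁻¹ ≡ 8 (mod 13) since 5·8 = 40 ≡ 1, so λ ≡ 3.
  x = λ² - 9 - 1 = 9 - 10 ≡ 12; y = λ·(9 - 12) - 6 ≡ 11. → (12, 11)
5P: (12, 11) + (1, 8). λ = (8 - 11)/(1 - 12) ≡ 10/2 mod 13. 2⁻¹ ≡ 7 (mod 13), so λ ≡ 5.
  x = λ² - 12 - 1 = 25 - 13 ≡ 12; y = λ·(12 - 12) - 11 ≡ 2. → (12, 2)
6P: (12, 2) + (1, 8). λ = (8 - 2)/(1 - 12) ≡ 6/2 mod 13. 2⁻¹ ≡ 7 (mod 13) since 2·7 = 14 ≡ 1, so λ ≡ 3.
  x = λ² - 12 - 1 = 9 - 13 ≡ 9; y = λ·(12 - 9) - 2 ≡ 7. → (9, 7)
7P: (9, 7) + (1, 8). λ = (8 - 7)/(1 - 9) ≡ 1/5 mod 13. 5⁻¹ ≡ 8 (mod 13), so λ ≡ 8.
  x = λ² - 9 - 1 = 64 - 10 ≡ 2; y = λ·(9 - 2) - 7 ≡ 10. → (2, 10)
8P: (2, 10) + (1, 8). λ = (8 - 10)/(1 - 2) ≡ 11/12 mod 13. 12⁻¹ ≡ 12 (mod 13), so λ ≡ 2.
  x = λ² - 2 - 1 = 4 - 3 ≡ 1; y = λ·(2 - 1) - 10 ≡ 5. → (1, 5)
9P: (1, 5) + (1, 8): same x and y₁ ≡ -y₂, so the sum is 𝒪.
10P: 𝒪 + (1, 8) = (1, 8) (identity).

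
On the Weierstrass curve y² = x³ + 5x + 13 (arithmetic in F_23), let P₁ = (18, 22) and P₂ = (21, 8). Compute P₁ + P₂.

(18, 22) + (21, 8). λ = (8 - 22)/(21 - 18) ≡ 9/3 mod 23. 3⁻¹ ≡ 8 (mod 23), so λ ≡ 3.
  x = λ² - 18 - 21 = 9 - 39 ≡ 16; y = λ·(18 - 16) - 22 ≡ 7. → (16, 7)

(16, 7)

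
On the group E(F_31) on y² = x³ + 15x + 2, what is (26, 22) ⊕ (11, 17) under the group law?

(26, 22) + (11, 17). λ = (17 - 22)/(11 - 26) ≡ 26/16 mod 31. 16⁻¹ ≡ 2 (mod 31) since 16·2 = 32 ≡ 1, so λ ≡ 21.
  x = λ² - 26 - 11 = 441 - 37 ≡ 1; y = λ·(26 - 1) - 22 ≡ 7. → (1, 7)

(1, 7)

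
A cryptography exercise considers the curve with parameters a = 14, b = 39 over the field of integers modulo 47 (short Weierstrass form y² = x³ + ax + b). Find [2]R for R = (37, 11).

(26, 5)

tangent at (37, 11): λ = (3·37² + 14)/(2·11) ≡ 32/22. 22⁻¹ ≡ 15 (mod 47), so λ ≡ 32·15 ≡ 10.
  x = λ² - 37 - 37 = 100 - 74 ≡ 26; y = λ·(37 - 26) - 11 ≡ 5. → (26, 5)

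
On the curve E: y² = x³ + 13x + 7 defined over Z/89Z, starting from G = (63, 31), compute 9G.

Repeated addition: build up to 9G.
2G: tangent at (63, 31): λ = (3·63² + 13)/(2·31) ≡ 83/62. 62⁻¹ ≡ 56 (mod 89), so λ ≡ 83·56 ≡ 20.
  x = λ² - 63 - 63 = 400 - 126 ≡ 7; y = λ·(63 - 7) - 31 ≡ 21. → (7, 21)
3G: (7, 21) + (63, 31). λ = (31 - 21)/(63 - 7) ≡ 10/56 mod 89. 56⁻¹ ≡ 62 (mod 89) since 56·62 = 3472 ≡ 1, so λ ≡ 86.
  x = λ² - 7 - 63 = 7396 - 70 ≡ 28; y = λ·(7 - 28) - 21 ≡ 42. → (28, 42)
4G: (28, 42) + (63, 31). λ = (31 - 42)/(63 - 28) ≡ 78/35 mod 89. 35⁻¹ ≡ 28 (mod 89) since 35·28 = 980 ≡ 1, so λ ≡ 48.
  x = λ² - 28 - 63 = 2304 - 91 ≡ 77; y = λ·(28 - 77) - 42 ≡ 9. → (77, 9)
5G: (77, 9) + (63, 31). λ = (31 - 9)/(63 - 77) ≡ 22/75 mod 89. 75⁻¹ ≡ 19 (mod 89), so λ ≡ 62.
  x = λ² - 77 - 63 = 3844 - 140 ≡ 55; y = λ·(77 - 55) - 9 ≡ 20. → (55, 20)
6G: (55, 20) + (63, 31). λ = (31 - 20)/(63 - 55) ≡ 11/8 mod 89. 8⁻¹ ≡ 78 (mod 89) since 8·78 = 624 ≡ 1, so λ ≡ 57.
  x = λ² - 55 - 63 = 3249 - 118 ≡ 16; y = λ·(55 - 16) - 20 ≡ 67. → (16, 67)
7G: (16, 67) + (63, 31). λ = (31 - 67)/(63 - 16) ≡ 53/47 mod 89. 47⁻¹ ≡ 36 (mod 89) since 47·36 = 1692 ≡ 1, so λ ≡ 39.
  x = λ² - 16 - 63 = 1521 - 79 ≡ 18; y = λ·(16 - 18) - 67 ≡ 33. → (18, 33)
8G: (18, 33) + (63, 31). λ = (31 - 33)/(63 - 18) ≡ 87/45 mod 89. 45⁻¹ ≡ 2 (mod 89), so λ ≡ 85.
  x = λ² - 18 - 63 = 7225 - 81 ≡ 24; y = λ·(18 - 24) - 33 ≡ 80. → (24, 80)
9G: (24, 80) + (63, 31). λ = (31 - 80)/(63 - 24) ≡ 40/39 mod 89. 39⁻¹ ≡ 16 (mod 89), so λ ≡ 17.
  x = λ² - 24 - 63 = 289 - 87 ≡ 24; y = λ·(24 - 24) - 80 ≡ 9. → (24, 9)

(24, 9)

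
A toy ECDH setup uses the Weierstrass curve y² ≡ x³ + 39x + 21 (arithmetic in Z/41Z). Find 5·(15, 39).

(38, 0)

Write Q = (15, 39).
Repeated addition: build up to 5Q.
2Q: tangent at (15, 39): λ = (3·15² + 39)/(2·39) ≡ 17/37. 37⁻¹ ≡ 10 (mod 41), so λ ≡ 17·10 ≡ 6.
  x = λ² - 15 - 15 = 36 - 30 ≡ 6; y = λ·(15 - 6) - 39 ≡ 15. → (6, 15)
3Q: (6, 15) + (15, 39). λ = (39 - 15)/(15 - 6) ≡ 24/9 mod 41. 9⁻¹ ≡ 32 (mod 41) since 9·32 = 288 ≡ 1, so λ ≡ 30.
  x = λ² - 6 - 15 = 900 - 21 ≡ 18; y = λ·(6 - 18) - 15 ≡ 35. → (18, 35)
4Q: (18, 35) + (15, 39). λ = (39 - 35)/(15 - 18) ≡ 4/38 mod 41. 38⁻¹ ≡ 27 (mod 41), so λ ≡ 26.
  x = λ² - 18 - 15 = 676 - 33 ≡ 28; y = λ·(18 - 28) - 35 ≡ 33. → (28, 33)
5Q: (28, 33) + (15, 39). λ = (39 - 33)/(15 - 28) ≡ 6/28 mod 41. 28⁻¹ ≡ 22 (mod 41) since 28·22 = 616 ≡ 1, so λ ≡ 9.
  x = λ² - 28 - 15 = 81 - 43 ≡ 38; y = λ·(28 - 38) - 33 ≡ 0. → (38, 0)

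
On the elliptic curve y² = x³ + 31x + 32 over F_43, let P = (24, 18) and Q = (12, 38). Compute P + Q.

(5, 22)

(24, 18) + (12, 38). λ = (38 - 18)/(12 - 24) ≡ 20/31 mod 43. 31⁻¹ ≡ 25 (mod 43), so λ ≡ 27.
  x = λ² - 24 - 12 = 729 - 36 ≡ 5; y = λ·(24 - 5) - 18 ≡ 22. → (5, 22)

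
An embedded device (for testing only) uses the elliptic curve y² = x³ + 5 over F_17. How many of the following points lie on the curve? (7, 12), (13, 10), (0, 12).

1

(7, 12): 12² ≡ 8, rhs ≡ 8 → on.
(13, 10): 10² ≡ 15, rhs ≡ 9 → off.
(0, 12): 12² ≡ 8, rhs ≡ 5 → off.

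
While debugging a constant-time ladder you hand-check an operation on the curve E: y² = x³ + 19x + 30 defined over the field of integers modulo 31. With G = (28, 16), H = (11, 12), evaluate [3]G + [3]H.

First 3G:
Repeated addition: build up to 3G.
2G: tangent at (28, 16): λ = (3·28² + 19)/(2·16) ≡ 15/1. 1⁻¹ ≡ 1 (mod 31), so λ ≡ 15·1 ≡ 15.
  x = λ² - 28 - 28 = 225 - 56 ≡ 14; y = λ·(28 - 14) - 16 ≡ 8. → (14, 8)
3G: (14, 8) + (28, 16). λ = (16 - 8)/(28 - 14) ≡ 8/14 mod 31. 14⁻¹ ≡ 20 (mod 31) since 14·20 = 280 ≡ 1, so λ ≡ 5.
  x = λ² - 14 - 28 = 25 - 42 ≡ 14; y = λ·(14 - 14) - 8 ≡ 23. → (14, 23)
3G = (14, 23).
Next 3H:
Repeated addition: build up to 3H.
2H: tangent at (11, 12): λ = (3·11² + 19)/(2·12) ≡ 10/24. 24⁻¹ ≡ 22 (mod 31) since 24·22 = 528 ≡ 1, so λ ≡ 10·22 ≡ 3.
  x = λ² - 11 - 11 = 9 - 22 ≡ 18; y = λ·(11 - 18) - 12 ≡ 29. → (18, 29)
3H: (18, 29) + (11, 12). λ = (12 - 29)/(11 - 18) ≡ 14/24 mod 31. 24⁻¹ ≡ 22 (mod 31) since 24·22 = 528 ≡ 1, so λ ≡ 29.
  x = λ² - 18 - 11 = 841 - 29 ≡ 6; y = λ·(18 - 6) - 29 ≡ 9. → (6, 9)
3H = (6, 9).
Finally 3G + 3H:
(14, 23) + (6, 9). λ = (9 - 23)/(6 - 14) ≡ 17/23 mod 31. 23⁻¹ ≡ 27 (mod 31), so λ ≡ 25.
  x = λ² - 14 - 6 = 625 - 20 ≡ 16; y = λ·(14 - 16) - 23 ≡ 20. → (16, 20)

(16, 20)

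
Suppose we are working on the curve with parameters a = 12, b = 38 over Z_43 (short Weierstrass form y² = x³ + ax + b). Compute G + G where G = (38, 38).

tangent at (38, 38): λ = (3·38² + 12)/(2·38) ≡ 1/33. 33⁻¹ ≡ 30 (mod 43), so λ ≡ 1·30 ≡ 30.
  x = λ² - 38 - 38 = 900 - 76 ≡ 7; y = λ·(38 - 7) - 38 ≡ 32. → (7, 32)

(7, 32)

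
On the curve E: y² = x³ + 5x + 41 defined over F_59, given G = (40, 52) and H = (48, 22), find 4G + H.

(21, 47)

First 4G:
Double-and-add on 4 = (100)₂. Start with G = (40, 52) for the leading 1-bit.
double: tangent at (40, 52): λ = (3·40² + 5)/(2·52) ≡ 26/45. 45⁻¹ ≡ 21 (mod 59) since 45·21 = 945 ≡ 1, so λ ≡ 26·21 ≡ 15.
  x = λ² - 40 - 40 = 225 - 80 ≡ 27; y = λ·(40 - 27) - 52 ≡ 25. → (27, 25)
double: tangent at (27, 25): λ = (3·27² + 5)/(2·25) ≡ 9/50. 50⁻¹ ≡ 13 (mod 59), so λ ≡ 9·13 ≡ 58.
  x = λ² - 27 - 27 = 3364 - 54 ≡ 6; y = λ·(27 - 6) - 25 ≡ 13. → (6, 13)
4G = (6, 13).
Finally 4G + H:
(6, 13) + (48, 22). λ = (22 - 13)/(48 - 6) ≡ 9/42 mod 59. 42⁻¹ ≡ 52 (mod 59), so λ ≡ 55.
  x = λ² - 6 - 48 = 3025 - 54 ≡ 21; y = λ·(6 - 21) - 13 ≡ 47. → (21, 47)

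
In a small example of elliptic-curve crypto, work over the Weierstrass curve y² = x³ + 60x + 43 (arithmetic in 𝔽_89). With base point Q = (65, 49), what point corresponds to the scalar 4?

(82, 80)

Repeated addition: build up to 4Q.
2Q: tangent at (65, 49): λ = (3·65² + 60)/(2·49) ≡ 8/9. 9⁻¹ ≡ 10 (mod 89), so λ ≡ 8·10 ≡ 80.
  x = λ² - 65 - 65 = 6400 - 130 ≡ 40; y = λ·(65 - 40) - 49 ≡ 82. → (40, 82)
3Q: (40, 82) + (65, 49). λ = (49 - 82)/(65 - 40) ≡ 56/25 mod 89. 25⁻¹ ≡ 57 (mod 89) since 25·57 = 1425 ≡ 1, so λ ≡ 77.
  x = λ² - 40 - 65 = 5929 - 105 ≡ 39; y = λ·(40 - 39) - 82 ≡ 84. → (39, 84)
4Q: (39, 84) + (65, 49). λ = (49 - 84)/(65 - 39) ≡ 54/26 mod 89. 26⁻¹ ≡ 24 (mod 89) since 26·24 = 624 ≡ 1, so λ ≡ 50.
  x = λ² - 39 - 65 = 2500 - 104 ≡ 82; y = λ·(39 - 82) - 84 ≡ 80. → (82, 80)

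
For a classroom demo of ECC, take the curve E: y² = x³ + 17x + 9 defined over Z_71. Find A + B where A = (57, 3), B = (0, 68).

(62, 60)

(57, 3) + (0, 68). λ = (68 - 3)/(0 - 57) ≡ 65/14 mod 71. 14⁻¹ ≡ 66 (mod 71), so λ ≡ 30.
  x = λ² - 57 - 0 = 900 - 57 ≡ 62; y = λ·(57 - 62) - 3 ≡ 60. → (62, 60)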